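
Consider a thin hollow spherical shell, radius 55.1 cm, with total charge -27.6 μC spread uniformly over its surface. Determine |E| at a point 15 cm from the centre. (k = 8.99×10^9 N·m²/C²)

E = 0

Use a concentric Gaussian sphere at r = 15 cm (inside the shell, r < 55.1 cm).
No charge lies within this surface, so Q_enc = 0 and Gauss's law gives E·4πr² = 0 ⇒ E = 0.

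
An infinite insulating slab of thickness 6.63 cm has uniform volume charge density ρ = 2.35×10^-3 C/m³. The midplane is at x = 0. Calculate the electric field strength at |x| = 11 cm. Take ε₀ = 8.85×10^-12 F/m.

The point |x| = 11 cm lies outside the slab (half-thickness 0.03315 m). A symmetric pillbox spanning the full slab encloses Q_enc = ρ·d·A.
Flux = 2EA ⇒ E = |ρ|d/(2ε₀), independent of distance outside.
E = (2.35×10^-3)(0.0663)/(2·8.85×10^-12) = 8.80e6 N/C.

|E| = 8.80e6 N/C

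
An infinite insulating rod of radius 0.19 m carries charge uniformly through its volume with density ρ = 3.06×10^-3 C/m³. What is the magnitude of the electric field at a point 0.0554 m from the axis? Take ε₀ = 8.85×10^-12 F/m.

|E| = 9.58e6 V/m

By cylindrical symmetry E is radial; use a coaxial Gaussian cylinder of radius 0.0554 m and length L (r < R).
Enclosed charge per unit length: λ_enc = ρ·πr² = (3.06×10^-3)π(0.0554)² = 2.95×10^-5 C/m.
By Gauss's law (flux through the curved wall only), E·2πrL = λ_enc L/ε₀.
E = |λ_enc|/(2πε₀r) = (2.95×10^-5)/(2π·8.85×10^-12·0.0554) = 9.58×10^6 N/C.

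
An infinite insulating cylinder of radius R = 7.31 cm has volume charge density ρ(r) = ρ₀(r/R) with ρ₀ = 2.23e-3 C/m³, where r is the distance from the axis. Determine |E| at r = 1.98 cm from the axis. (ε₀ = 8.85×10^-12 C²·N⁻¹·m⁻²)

Take a coaxial cylindrical Gaussian surface of radius r = 1.98 cm and length L (r < R).
Integrating ρ over the cross-section to radius r: λ_enc = (2πρ₀/R) ∫₀^r r'^2 dr' = 2πρ₀ r^3/(3·R) = 4.96×10^-7 C/m.
Gauss's law: E·2πrL = λ_enc L/ε₀.
E = |λ_enc|/(2πε₀r) = (4.96e-7)/(2π·8.85×10^-12·0.0198) = 4.50×10^5 N/C.

E ≈ 4.50×10^5 N/C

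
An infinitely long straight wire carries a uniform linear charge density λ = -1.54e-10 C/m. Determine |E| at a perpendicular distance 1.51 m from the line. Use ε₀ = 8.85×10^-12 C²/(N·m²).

Coaxial Gaussian cylinder, radius r = 1.51 m, length L.
Q_enc = λL, so λ_enc = -1.54×10^-10 C/m.
By Gauss's law (flux through the curved wall only), E·2πrL = λ_enc L/ε₀.
E = |λ_enc|/(2πε₀r) = (1.54e-10)/(2π·8.85×10^-12·1.51) = 1.83 N/C.

E = 1.83 V/m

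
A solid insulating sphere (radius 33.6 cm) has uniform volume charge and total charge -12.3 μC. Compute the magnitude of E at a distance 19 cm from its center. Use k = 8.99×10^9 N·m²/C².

|E| ≈ 5.54×10^5 N/C

Symmetry ⇒ E = E(r) r̂. Gaussian sphere of radius r = 19 cm (r < R).
For a uniform sphere the enclosed fraction is (r/R)³, so Q_enc = (-12.3 μC)(0.19/0.336)³ = -2.224e-6 C.
By Gauss's law, ∮E·dA = E·4πr² = Q_enc/ε₀.
E = k|Q_enc|/r² = (8.99×10^9)(2.224×10^-6)/(0.19)² = 5.54×10^5 N/C.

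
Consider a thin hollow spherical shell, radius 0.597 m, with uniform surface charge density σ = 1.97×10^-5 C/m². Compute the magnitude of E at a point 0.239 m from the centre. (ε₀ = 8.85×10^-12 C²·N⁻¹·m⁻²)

Take a concentric spherical Gaussian surface of radius r = 0.239 m (inside the shell, r < 0.597 m).
All the charge is outside the Gaussian surface: Q_enc = 0, hence E = 0 everywhere inside the shell.

|E| = 0 V/m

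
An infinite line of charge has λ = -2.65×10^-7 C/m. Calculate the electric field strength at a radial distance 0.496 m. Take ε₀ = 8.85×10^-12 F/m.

By cylindrical symmetry E is radial; use a coaxial Gaussian cylinder of radius 0.496 m and length L.
Q_enc = λL, so λ_enc = -2.65e-7 C/m.
Gauss's law: E·2πrL = λ_enc L/ε₀.
E = |λ_enc|/(2πε₀r) = (2.65×10^-7)/(2π·8.85×10^-12·0.496) = 9.61×10^3 N/C.

9.61×10^3 V/m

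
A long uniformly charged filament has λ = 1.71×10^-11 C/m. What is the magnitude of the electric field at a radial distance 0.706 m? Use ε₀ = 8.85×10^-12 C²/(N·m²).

Choose a coaxial cylinder of radius r = 0.706 m (arbitrary length L) as the Gaussian surface.
Q_enc = λL, so λ_enc = 1.71×10^-11 C/m.
By Gauss's law (flux through the curved wall only), E·2πrL = λ_enc L/ε₀.
E = |λ_enc|/(2πε₀r) = (1.71e-11)/(2π·8.85×10^-12·0.706) = 0.436 N/C.

0.436 V/m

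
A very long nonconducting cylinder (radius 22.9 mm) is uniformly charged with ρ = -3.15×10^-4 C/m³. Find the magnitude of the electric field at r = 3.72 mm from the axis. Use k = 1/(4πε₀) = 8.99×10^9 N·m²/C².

Coaxial Gaussian cylinder, radius r = 3.72 mm, length L (r < R).
Enclosed charge per unit length: λ_enc = ρ·πr² = (-3.15e-4)π(0.00372)² = -1.369×10^-8 C/m.
Since E is radial and uniform over the curved surface, Φ = E·2πrL = Q_enc/ε₀ = λ_enc L/ε₀.
E = 2k|λ_enc|/r = 2(8.99×10^9)(1.369e-8)/(0.00372) = 6.62e4 N/C.

E ≈ 6.62×10^4 N/C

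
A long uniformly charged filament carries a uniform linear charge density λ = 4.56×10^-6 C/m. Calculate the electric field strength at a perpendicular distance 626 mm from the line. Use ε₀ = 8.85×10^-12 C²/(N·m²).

By cylindrical symmetry E is radial; use a coaxial Gaussian cylinder of radius 626 mm and length L.
Q_enc = λL, so λ_enc = 4.56×10^-6 C/m.
By Gauss's law (flux through the curved wall only), E·2πrL = λ_enc L/ε₀.
E = |λ_enc|/(2πε₀r) = (4.56×10^-6)/(2π·8.85×10^-12·0.626) = 1.31e5 N/C.

1.31×10^5 V/m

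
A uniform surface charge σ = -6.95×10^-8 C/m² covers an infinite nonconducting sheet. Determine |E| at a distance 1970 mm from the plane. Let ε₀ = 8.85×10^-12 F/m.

|E| ≈ 3.93e3 N/C

The symmetry is planar: E is normal to the sheet and the same magnitude on both sides. Take a pillbox straddling the sheet with end-cap area A.
Only the two end caps contribute flux: Φ = 2EA. With Q_enc = σA, Gauss's law gives E = |σ|/(2ε₀).
E = |σ|/(2ε₀) = (6.95×10^-8)/(2·8.85×10^-12) = 3.93e3 N/C.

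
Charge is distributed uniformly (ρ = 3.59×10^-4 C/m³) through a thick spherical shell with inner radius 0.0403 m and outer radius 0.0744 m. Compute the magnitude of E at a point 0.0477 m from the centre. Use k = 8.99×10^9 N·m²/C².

E ≈ 2.56×10^5 N/C

Use a concentric Gaussian sphere at r = 0.0477 m (within the shell material, 0.0403 m < r < 0.0744 m).
Only the shell between 0.0403 m and r is enclosed: Q_enc = ρ·(4π/3)(r³ − a³) = (3.59e-4)·(4π/3)·((0.0477)³ − (0.0403)³) = 6.478×10^-8 C.
Gauss's law: E·4πr² = Q_enc/ε₀.
E = k|Q_enc|/r² = (8.99×10^9)(6.478×10^-8)/(0.0477)² = 2.56×10^5 N/C.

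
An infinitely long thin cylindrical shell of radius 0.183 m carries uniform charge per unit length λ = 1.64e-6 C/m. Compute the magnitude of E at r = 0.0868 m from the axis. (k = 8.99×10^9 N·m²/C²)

E = 0 (no enclosed charge)

By cylindrical symmetry E is radial; use a coaxial Gaussian cylinder of radius 0.0868 m and length L (r < 0.183 m, inside the shell).
All the surface charge lies outside this cylinder: Q_enc = 0, hence E = 0.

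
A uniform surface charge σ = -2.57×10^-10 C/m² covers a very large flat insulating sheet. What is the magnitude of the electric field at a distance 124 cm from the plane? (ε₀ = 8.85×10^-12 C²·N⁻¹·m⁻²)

14.5 N/C

The symmetry is planar: E is normal to the sheet and the same magnitude on both sides. Take a pillbox straddling the sheet with end-cap area A.
Flux Φ = 2EA and Q_enc = σA, so 2EA = σA/ε₀ ⇒ E = |σ|/(2ε₀), independent of distance.
E = |σ|/(2ε₀) = (2.57×10^-10)/(2·8.85×10^-12) = 14.5 N/C.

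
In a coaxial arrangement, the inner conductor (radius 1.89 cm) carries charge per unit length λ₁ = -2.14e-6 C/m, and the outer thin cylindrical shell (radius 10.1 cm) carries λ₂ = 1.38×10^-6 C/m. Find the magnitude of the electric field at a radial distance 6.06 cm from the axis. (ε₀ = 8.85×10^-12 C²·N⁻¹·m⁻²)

Coaxial Gaussian cylinder, radius r = 6.06 cm, length L (between the conductors, 1.89 cm < r < 10.1 cm).
The shell at 10.1 cm lies outside the Gaussian surface, so λ_enc = λ₁ = -2.14e-6 C/m.
Applying ∮E·dA = Q_enc/ε₀ with the end caps contributing no flux:
E = |λ_enc|/(2πε₀r) = (2.14×10^-6)/(2π·8.85×10^-12·0.0606) = 6.35×10^5 N/C.

6.35×10^5 N/C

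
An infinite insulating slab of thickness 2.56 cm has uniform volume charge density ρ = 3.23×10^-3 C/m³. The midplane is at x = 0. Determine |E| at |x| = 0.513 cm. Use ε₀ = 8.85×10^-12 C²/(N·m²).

By symmetry E is perpendicular to the slab. A Gaussian pillbox from −0.513 cm to +0.513 cm (face area A) lies entirely within the slab.
Q_enc = ρ·(2x)·A and flux = 2EA, so 2EA = 2ρxA/ε₀ ⇒ E = |ρ|x/ε₀.
E = (3.23e-3)(0.00513)/(8.85×10^-12) = 1.87×10^6 N/C.

|E| ≈ 1.87×10^6 N/C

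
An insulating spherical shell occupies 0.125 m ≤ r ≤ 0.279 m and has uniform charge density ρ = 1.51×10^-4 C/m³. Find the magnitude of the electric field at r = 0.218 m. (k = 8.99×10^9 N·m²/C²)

Take a concentric spherical Gaussian surface of radius r = 0.218 m (within the shell material, 0.125 m < r < 0.279 m).
Only the shell between 0.125 m and r is enclosed: Q_enc = ρ·(4π/3)(r³ − a³) = (1.51e-4)·(4π/3)·((0.218)³ − (0.125)³) = 5.318×10^-6 C.
Applying ∮E·dA = Q_enc/ε₀ with Φ = E(4πr²):
E = k|Q_enc|/r² = (8.99×10^9)(5.318×10^-6)/(0.218)² = 1.01×10^6 N/C.

E = 1.01×10^6 V/m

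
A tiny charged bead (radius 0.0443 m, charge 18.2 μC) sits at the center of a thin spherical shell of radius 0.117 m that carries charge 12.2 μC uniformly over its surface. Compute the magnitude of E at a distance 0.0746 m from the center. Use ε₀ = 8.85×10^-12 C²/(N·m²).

Use a concentric Gaussian sphere at r = 0.0746 m (between the bodies, 0.0443 m < r < 0.117 m).
Only the inner charge is enclosed; the outer shell contributes nothing inside itself. Q_enc = 18.2 μC = 1.82×10^-5 C.
Gauss's law: E·4πr² = Q_enc/ε₀.
E = |Q_enc|/(4πε₀r²) = (1.82e-5)/(4π·8.85×10^-12·(0.0746)²) = 2.94e7 N/C.

2.94×10^7 N/C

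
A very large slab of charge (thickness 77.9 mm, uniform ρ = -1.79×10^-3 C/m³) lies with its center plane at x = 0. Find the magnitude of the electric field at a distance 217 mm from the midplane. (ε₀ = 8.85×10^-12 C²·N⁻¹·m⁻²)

The point |x| = 217 mm lies outside the slab (half-thickness 0.03895 m). A symmetric pillbox spanning the full slab encloses Q_enc = ρ·d·A.
Flux = 2EA ⇒ E = |ρ|d/(2ε₀), independent of distance outside.
E = (1.79e-3)(0.0779)/(2·8.85×10^-12) = 7.88×10^6 N/C.

E = 7.88×10^6 N/C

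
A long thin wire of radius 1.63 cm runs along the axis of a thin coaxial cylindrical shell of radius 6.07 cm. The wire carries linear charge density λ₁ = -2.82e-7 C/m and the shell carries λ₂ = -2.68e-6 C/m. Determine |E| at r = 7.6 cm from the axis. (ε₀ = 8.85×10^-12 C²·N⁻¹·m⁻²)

E = 7.01e5 N/C

Coaxial Gaussian cylinder, radius r = 7.6 cm, length L (r > 6.07 cm, enclosing both).
λ_enc = λ₁ + λ₂ = (-2.82×10^-7) + (-2.68×10^-6) = -2.962×10^-6 C/m.
Gauss's law: E·2πrL = λ_enc L/ε₀.
E = |λ_enc|/(2πε₀r) = (2.962×10^-6)/(2π·8.85×10^-12·0.076) = 7.01×10^5 N/C.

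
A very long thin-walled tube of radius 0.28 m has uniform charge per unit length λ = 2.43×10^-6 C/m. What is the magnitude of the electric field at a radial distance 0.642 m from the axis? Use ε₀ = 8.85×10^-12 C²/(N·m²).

6.81×10^4 N/C

By cylindrical symmetry E is radial; use a coaxial Gaussian cylinder of radius 0.642 m and length L (r > 0.28 m).
The full line charge is enclosed: λ_enc = 2.43e-6 C/m.
By Gauss's law (flux through the curved wall only), E·2πrL = λ_enc L/ε₀.
E = |λ_enc|/(2πε₀r) = (2.43e-6)/(2π·8.85×10^-12·0.642) = 6.81e4 N/C.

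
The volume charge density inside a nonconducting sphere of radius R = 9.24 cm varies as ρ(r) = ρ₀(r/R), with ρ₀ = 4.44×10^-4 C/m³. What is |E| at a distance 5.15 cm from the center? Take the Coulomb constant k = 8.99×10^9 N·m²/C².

Use a concentric Gaussian sphere at r = 5.15 cm (r < R).
Integrate the density: Q_enc = 4π ∫₀^r ρ₀(r'/R)^1 r'² dr' = 4πρ₀ r^4/(4·R) = 1.062×10^-7 C.
Since E is radial and uniform over the Gaussian sphere, Φ = E·4πr² = Q_enc/ε₀.
E = k|Q_enc|/r² = (8.99×10^9)(1.062e-7)/(0.0515)² = 3.60e5 N/C.

3.60×10^5 N/C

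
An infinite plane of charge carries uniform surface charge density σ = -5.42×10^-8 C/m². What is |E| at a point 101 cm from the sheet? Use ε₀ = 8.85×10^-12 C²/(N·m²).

|E| = 3.06×10^3 V/m

By planar symmetry E is perpendicular to the sheet and uniform; use a Gaussian pillbox with flat faces of area A on each side of the sheet.
Flux Φ = 2EA and Q_enc = σA, so 2EA = σA/ε₀ ⇒ E = |σ|/(2ε₀), independent of distance.
E = |σ|/(2ε₀) = (5.42e-8)/(2·8.85×10^-12) = 3.06e3 N/C.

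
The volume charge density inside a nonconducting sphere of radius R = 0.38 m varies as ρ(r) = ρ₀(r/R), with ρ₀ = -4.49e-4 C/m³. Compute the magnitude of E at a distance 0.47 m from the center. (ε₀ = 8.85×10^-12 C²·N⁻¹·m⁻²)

By spherical symmetry E is radial; choose a Gaussian sphere of radius r = 0.47 m (r > R, all charge enclosed).
Q_enc = 4π ∫₀^R ρ₀(r'/R)^1 r'² dr' = 4πρ₀R³/4 = -7.74×10^-5 C.
Applying ∮E·dA = Q_enc/ε₀ with Φ = E(4πr²):
E = |Q_enc|/(4πε₀r²) = (7.74×10^-5)/(4π·8.85×10^-12·(0.47)²) = 3.15×10^6 N/C.

E = 3.15×10^6 N/C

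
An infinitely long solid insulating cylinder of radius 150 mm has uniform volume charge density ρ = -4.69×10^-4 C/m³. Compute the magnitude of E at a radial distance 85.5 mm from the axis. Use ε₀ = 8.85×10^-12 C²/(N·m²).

By cylindrical symmetry E is radial; use a coaxial Gaussian cylinder of radius 85.5 mm and length L (r < R).
Charge inside radius r per length L is ρ·πr²·L, so λ_enc = ρπr² = -1.077×10^-5 C/m.
By Gauss's law (flux through the curved wall only), E·2πrL = λ_enc L/ε₀.
E = |λ_enc|/(2πε₀r) = (1.077×10^-5)/(2π·8.85×10^-12·0.0855) = 2.27×10^6 N/C.

E = 2.27×10^6 N/C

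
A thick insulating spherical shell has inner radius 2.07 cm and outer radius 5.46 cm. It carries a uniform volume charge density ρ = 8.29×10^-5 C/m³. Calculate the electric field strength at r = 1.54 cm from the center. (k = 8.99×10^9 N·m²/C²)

Use a concentric Gaussian sphere at r = 1.54 cm (r < 2.07 cm, inside the empty cavity).
No charge is enclosed, so by Gauss's law E·4πr² = 0 ⇒ E = 0.

E = 0 (no enclosed charge)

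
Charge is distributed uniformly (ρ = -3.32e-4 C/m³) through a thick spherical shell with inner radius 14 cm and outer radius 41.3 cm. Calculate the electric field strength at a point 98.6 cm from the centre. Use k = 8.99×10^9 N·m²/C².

|E| ≈ 8.71×10^5 N/C

Symmetry ⇒ E = E(r) r̂. Gaussian sphere of radius r = 98.6 cm (r > 41.3 cm, enclosing the whole shell).
Q_enc = ρ·(4π/3)(b³ − a³) = (-3.32×10^-4)·(4π/3)·((0.413)³ − (0.14)³) = -9.415×10^-5 C.
Gauss's law: E·4πr² = Q_enc/ε₀.
E = k|Q_enc|/r² = (8.99×10^9)(9.415×10^-5)/(0.986)² = 8.71×10^5 N/C.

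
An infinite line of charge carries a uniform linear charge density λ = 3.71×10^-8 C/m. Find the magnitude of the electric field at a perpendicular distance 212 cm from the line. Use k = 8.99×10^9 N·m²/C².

Choose a coaxial cylinder of radius r = 212 cm (arbitrary length L) as the Gaussian surface.
Q_enc = λL, so λ_enc = 3.71×10^-8 C/m.
Applying ∮E·dA = Q_enc/ε₀ with the end caps contributing no flux:
E = 2k|λ_enc|/r = 2(8.99×10^9)(3.71e-8)/(2.12) = 315 N/C.

E = 315 N/C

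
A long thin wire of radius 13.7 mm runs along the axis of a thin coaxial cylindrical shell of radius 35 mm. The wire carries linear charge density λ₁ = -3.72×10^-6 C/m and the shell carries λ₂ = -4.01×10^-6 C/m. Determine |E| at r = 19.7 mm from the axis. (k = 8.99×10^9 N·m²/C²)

E = 3.40e6 V/m

Choose a coaxial cylinder of radius r = 19.7 mm (arbitrary length L) as the Gaussian surface (between the conductors, 13.7 mm < r < 35 mm).
The shell at 35 mm lies outside the Gaussian surface, so λ_enc = λ₁ = -3.72×10^-6 C/m.
Gauss's law: E·2πrL = λ_enc L/ε₀.
E = 2k|λ_enc|/r = 2(8.99×10^9)(3.72e-6)/(0.0197) = 3.40e6 N/C.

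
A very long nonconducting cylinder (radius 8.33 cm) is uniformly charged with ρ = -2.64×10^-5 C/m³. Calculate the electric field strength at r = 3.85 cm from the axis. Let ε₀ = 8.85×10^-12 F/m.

Choose a coaxial cylinder of radius r = 3.85 cm (arbitrary length L) as the Gaussian surface (r < R).
Charge inside radius r per length L is ρ·πr²·L, so λ_enc = ρπr² = -1.229e-7 C/m.
Since E is radial and uniform over the curved surface, Φ = E·2πrL = Q_enc/ε₀ = λ_enc L/ε₀.
E = |λ_enc|/(2πε₀r) = (1.229×10^-7)/(2π·8.85×10^-12·0.0385) = 5.74×10^4 N/C.

E = 5.74×10^4 N/C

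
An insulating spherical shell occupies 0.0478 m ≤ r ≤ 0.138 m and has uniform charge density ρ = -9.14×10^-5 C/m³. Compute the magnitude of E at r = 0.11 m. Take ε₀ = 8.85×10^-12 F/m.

3.48e5 V/m

Use a concentric Gaussian sphere at r = 0.11 m (within the shell material, 0.0478 m < r < 0.138 m).
Only the shell between 0.0478 m and r is enclosed: Q_enc = ρ·(4π/3)(r³ − a³) = (-9.14×10^-5)·(4π/3)·((0.11)³ − (0.0478)³) = -4.678×10^-7 C.
Applying ∮E·dA = Q_enc/ε₀ with Φ = E(4πr²):
E = |Q_enc|/(4πε₀r²) = (4.678×10^-7)/(4π·8.85×10^-12·(0.11)²) = 3.48×10^5 N/C.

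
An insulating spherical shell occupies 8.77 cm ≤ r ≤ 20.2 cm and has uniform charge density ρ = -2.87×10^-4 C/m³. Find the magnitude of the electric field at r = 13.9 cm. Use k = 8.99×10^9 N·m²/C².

Symmetry ⇒ E = E(r) r̂. Gaussian sphere of radius r = 13.9 cm (within the shell material, 8.77 cm < r < 20.2 cm).
Only the shell between 8.77 cm and r is enclosed: Q_enc = ρ·(4π/3)(r³ − a³) = (-2.87×10^-4)·(4π/3)·((0.139)³ − (0.0877)³) = -2.418×10^-6 C.
Gauss's law: E·4πr² = Q_enc/ε₀.
E = k|Q_enc|/r² = (8.99×10^9)(2.418e-6)/(0.139)² = 1.12×10^6 N/C.

1.12×10^6 V/m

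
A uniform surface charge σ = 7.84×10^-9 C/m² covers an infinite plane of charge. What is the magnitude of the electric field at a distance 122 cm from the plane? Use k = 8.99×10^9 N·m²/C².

Choose a cylindrical pillbox piercing the sheet, end faces (area A) parallel to it.
Flux Φ = 2EA and Q_enc = σA, so 2EA = σA/ε₀ ⇒ E = |σ|/(2ε₀), independent of distance.
E = 2πk|σ| = 2π(8.99×10^9)(7.84×10^-9) = 443 N/C.

|E| ≈ 443 V/m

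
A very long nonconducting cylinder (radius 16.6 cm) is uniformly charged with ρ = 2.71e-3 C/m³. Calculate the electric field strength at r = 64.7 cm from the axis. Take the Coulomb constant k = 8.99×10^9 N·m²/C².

Take a coaxial cylindrical Gaussian surface of radius r = 64.7 cm and length L (r > 16.6 cm, full cross-section enclosed).
λ_enc = ρ·πR² = (2.71×10^-3)π(0.166)² = 2.346×10^-4 C/m.
Applying ∮E·dA = Q_enc/ε₀ with the end caps contributing no flux:
E = 2k|λ_enc|/r = 2(8.99×10^9)(2.346e-4)/(0.647) = 6.52×10^6 N/C.

|E| ≈ 6.52×10^6 N/C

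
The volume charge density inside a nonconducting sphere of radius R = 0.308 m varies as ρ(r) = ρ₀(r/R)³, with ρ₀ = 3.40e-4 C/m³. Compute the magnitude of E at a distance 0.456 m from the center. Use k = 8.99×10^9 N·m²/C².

Use a concentric Gaussian sphere at r = 0.456 m (r > R, all charge enclosed).
Q_enc = 4π ∫₀^R ρ₀(r'/R)^3 r'² dr' = 4πρ₀R³/6 = 2.081×10^-5 C.
Since E is radial and uniform over the Gaussian sphere, Φ = E·4πr² = Q_enc/ε₀.
E = k|Q_enc|/r² = (8.99×10^9)(2.081e-5)/(0.456)² = 9.00×10^5 N/C.

|E| = 9.00e5 N/C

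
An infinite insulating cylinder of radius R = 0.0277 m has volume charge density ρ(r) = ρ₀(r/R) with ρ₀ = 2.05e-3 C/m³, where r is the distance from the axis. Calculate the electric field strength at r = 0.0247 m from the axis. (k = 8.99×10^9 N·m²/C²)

|E| = 1.70×10^6 V/m

Take a coaxial cylindrical Gaussian surface of radius r = 0.0247 m and length L (r < R).
Integrating ρ over the cross-section to radius r: λ_enc = (2πρ₀/R) ∫₀^r r'^2 dr' = 2πρ₀ r^3/(3·R) = 2.336×10^-6 C/m.
By Gauss's law (flux through the curved wall only), E·2πrL = λ_enc L/ε₀.
E = 2k|λ_enc|/r = 2(8.99×10^9)(2.336×10^-6)/(0.0247) = 1.70e6 N/C.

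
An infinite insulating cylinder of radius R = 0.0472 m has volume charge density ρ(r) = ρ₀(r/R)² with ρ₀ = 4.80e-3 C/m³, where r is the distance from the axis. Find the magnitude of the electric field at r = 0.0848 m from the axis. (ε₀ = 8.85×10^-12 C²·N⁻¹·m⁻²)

Coaxial Gaussian cylinder, radius r = 0.0848 m, length L (r > R, full charge per length enclosed).
λ_enc = 2π ∫₀^R ρ₀(r'/R)^2 r' dr' = 2πρ₀R²/4 = 1.68×10^-5 C/m.
Since E is radial and uniform over the curved surface, Φ = E·2πrL = Q_enc/ε₀ = λ_enc L/ε₀.
E = |λ_enc|/(2πε₀r) = (1.68×10^-5)/(2π·8.85×10^-12·0.0848) = 3.56×10^6 N/C.

|E| ≈ 3.56×10^6 N/C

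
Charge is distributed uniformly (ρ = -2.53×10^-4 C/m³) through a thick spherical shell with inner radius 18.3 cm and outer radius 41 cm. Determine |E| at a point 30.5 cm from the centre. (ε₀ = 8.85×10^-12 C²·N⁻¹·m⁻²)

E ≈ 2.28×10^6 N/C

Symmetry ⇒ E = E(r) r̂. Gaussian sphere of radius r = 30.5 cm (within the shell material, 18.3 cm < r < 41 cm).
Enclosed charge is the volume from a to r: Q_enc = (4π/3)ρ(r³ − a³) = -2.357×10^-5 C.
Applying ∮E·dA = Q_enc/ε₀ with Φ = E(4πr²):
E = |Q_enc|/(4πε₀r²) = (2.357e-5)/(4π·8.85×10^-12·(0.305)²) = 2.28×10^6 N/C.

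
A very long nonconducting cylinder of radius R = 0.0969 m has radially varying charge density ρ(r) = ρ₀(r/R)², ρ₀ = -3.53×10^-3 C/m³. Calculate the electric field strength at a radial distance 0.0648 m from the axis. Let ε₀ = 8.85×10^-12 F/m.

Coaxial Gaussian cylinder, radius r = 0.0648 m, length L (r < R).
λ_enc = ∫₀^r ρ(r')·2πr' dr' = (2πρ₀/R²)·r^4/4 = -1.041×10^-5 C/m.
By Gauss's law (flux through the curved wall only), E·2πrL = λ_enc L/ε₀.
E = |λ_enc|/(2πε₀r) = (1.041e-5)/(2π·8.85×10^-12·0.0648) = 2.89×10^6 N/C.

|E| ≈ 2.89×10^6 N/C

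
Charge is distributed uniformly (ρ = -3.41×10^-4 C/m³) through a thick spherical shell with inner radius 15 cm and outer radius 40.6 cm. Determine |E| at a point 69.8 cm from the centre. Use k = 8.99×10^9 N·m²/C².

1.67e6 V/m

By spherical symmetry E is radial; choose a Gaussian sphere of radius r = 69.8 cm (r > 40.6 cm, enclosing the whole shell).
Q_enc = ρ·(4π/3)(b³ − a³) = (-3.41e-4)·(4π/3)·((0.406)³ − (0.15)³) = -9.077e-5 C.
By Gauss's law, ∮E·dA = E·4πr² = Q_enc/ε₀.
E = k|Q_enc|/r² = (8.99×10^9)(9.077e-5)/(0.698)² = 1.67×10^6 N/C.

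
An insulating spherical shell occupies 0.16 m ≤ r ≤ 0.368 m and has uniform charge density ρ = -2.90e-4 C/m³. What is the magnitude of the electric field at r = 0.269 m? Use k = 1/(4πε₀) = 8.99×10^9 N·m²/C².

Use a concentric Gaussian sphere at r = 0.269 m (within the shell material, 0.16 m < r < 0.368 m).
Enclosed charge is the volume from a to r: Q_enc = (4π/3)ρ(r³ − a³) = -1.867e-5 C.
Applying ∮E·dA = Q_enc/ε₀ with Φ = E(4πr²):
E = k|Q_enc|/r² = (8.99×10^9)(1.867×10^-5)/(0.269)² = 2.32×10^6 N/C.

2.32e6 V/m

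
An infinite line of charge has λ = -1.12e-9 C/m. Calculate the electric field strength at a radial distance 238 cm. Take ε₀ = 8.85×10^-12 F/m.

Take a coaxial cylindrical Gaussian surface of radius r = 238 cm and length L.
Q_enc = λL, so λ_enc = -1.12e-9 C/m.
Applying ∮E·dA = Q_enc/ε₀ with the end caps contributing no flux:
E = |λ_enc|/(2πε₀r) = (1.12×10^-9)/(2π·8.85×10^-12·2.38) = 8.46 N/C.

E ≈ 8.46 N/C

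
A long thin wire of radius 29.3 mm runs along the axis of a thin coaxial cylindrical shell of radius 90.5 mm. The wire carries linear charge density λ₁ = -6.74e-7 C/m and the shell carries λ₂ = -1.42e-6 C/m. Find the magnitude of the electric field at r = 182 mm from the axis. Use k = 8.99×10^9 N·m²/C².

Take a coaxial cylindrical Gaussian surface of radius r = 182 mm and length L (r > 90.5 mm, enclosing both).
λ_enc = λ₁ + λ₂ = (-6.74e-7) + (-1.42×10^-6) = -2.094×10^-6 C/m.
By Gauss's law (flux through the curved wall only), E·2πrL = λ_enc L/ε₀.
E = 2k|λ_enc|/r = 2(8.99×10^9)(2.094e-6)/(0.182) = 2.07×10^5 N/C.

2.07×10^5 N/C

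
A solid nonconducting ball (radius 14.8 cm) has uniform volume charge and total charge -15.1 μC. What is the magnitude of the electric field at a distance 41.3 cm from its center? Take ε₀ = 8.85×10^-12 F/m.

Symmetry ⇒ E = E(r) r̂. Gaussian sphere of radius r = 41.3 cm (r > R, so the entire charge is enclosed).
Q_enc = -15.1 μC = -1.51×10^-5 C.
By Gauss's law, ∮E·dA = E·4πr² = Q_enc/ε₀.
E = |Q_enc|/(4πε₀r²) = (1.51×10^-5)/(4π·8.85×10^-12·(0.413)²) = 7.96×10^5 N/C.

|E| = 7.96×10^5 N/C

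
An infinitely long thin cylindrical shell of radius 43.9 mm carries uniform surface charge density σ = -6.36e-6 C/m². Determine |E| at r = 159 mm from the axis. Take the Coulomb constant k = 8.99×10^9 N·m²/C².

E ≈ 1.98×10^5 N/C

Take a coaxial cylindrical Gaussian surface of radius r = 159 mm and length L (r > 43.9 mm).
The whole shell is enclosed: λ_enc = σ·2πR = (-6.36×10^-6)·2π·(0.0439) = -1.754e-6 C/m.
Applying ∮E·dA = Q_enc/ε₀ with the end caps contributing no flux:
E = 2k|λ_enc|/r = 2(8.99×10^9)(1.754×10^-6)/(0.159) = 1.98×10^5 N/C.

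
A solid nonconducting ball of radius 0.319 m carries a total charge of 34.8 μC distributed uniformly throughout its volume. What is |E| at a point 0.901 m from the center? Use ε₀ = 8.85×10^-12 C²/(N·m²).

|E| = 3.85×10^5 N/C

Take a concentric spherical Gaussian surface of radius r = 0.901 m (r > R, so the entire charge is enclosed).
Q_enc = 34.8 μC = 3.48×10^-5 C.
Applying ∮E·dA = Q_enc/ε₀ with Φ = E(4πr²):
E = |Q_enc|/(4πε₀r²) = (3.48×10^-5)/(4π·8.85×10^-12·(0.901)²) = 3.85×10^5 N/C.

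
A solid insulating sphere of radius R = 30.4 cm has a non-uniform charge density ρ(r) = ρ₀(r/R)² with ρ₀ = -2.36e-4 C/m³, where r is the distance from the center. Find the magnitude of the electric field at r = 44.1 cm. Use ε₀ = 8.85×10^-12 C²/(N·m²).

Symmetry ⇒ E = E(r) r̂. Gaussian sphere of radius r = 44.1 cm (r > R, all charge enclosed).
Q_enc = 4π ∫₀^R ρ₀(r'/R)^2 r'² dr' = 4πρ₀R³/5 = -1.666e-5 C.
Applying ∮E·dA = Q_enc/ε₀ with Φ = E(4πr²):
E = |Q_enc|/(4πε₀r²) = (1.666×10^-5)/(4π·8.85×10^-12·(0.441)²) = 7.70×10^5 N/C.

E = 7.70×10^5 N/C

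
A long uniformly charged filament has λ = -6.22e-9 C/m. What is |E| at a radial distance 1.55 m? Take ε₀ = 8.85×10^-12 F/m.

|E| = 72.2 N/C

Choose a coaxial cylinder of radius r = 1.55 m (arbitrary length L) as the Gaussian surface.
Q_enc = λL, so λ_enc = -6.22e-9 C/m.
Gauss's law: E·2πrL = λ_enc L/ε₀.
E = |λ_enc|/(2πε₀r) = (6.22×10^-9)/(2π·8.85×10^-12·1.55) = 72.2 N/C.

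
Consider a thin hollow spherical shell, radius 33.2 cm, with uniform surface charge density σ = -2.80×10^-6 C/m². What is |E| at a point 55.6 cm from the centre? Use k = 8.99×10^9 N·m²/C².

E = 1.13×10^5 V/m

By spherical symmetry E is radial; choose a Gaussian sphere of radius r = 55.6 cm (r > 33.2 cm).
The entire shell is enclosed: Q_enc = σ·4πR² = (-2.80×10^-6)·4π·(0.332)² = -3.878×10^-6 C.
Applying ∮E·dA = Q_enc/ε₀ with Φ = E(4πr²):
E = k|Q_enc|/r² = (8.99×10^9)(3.878e-6)/(0.556)² = 1.13×10^5 N/C.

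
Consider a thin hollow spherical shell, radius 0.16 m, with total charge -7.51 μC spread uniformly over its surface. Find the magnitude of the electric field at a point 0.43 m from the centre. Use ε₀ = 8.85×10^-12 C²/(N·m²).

|E| ≈ 3.65e5 N/C

Use a concentric Gaussian sphere at r = 0.43 m (r > 0.16 m).
The entire shell is enclosed: Q_enc = -7.51×10^-6 C.
Applying ∮E·dA = Q_enc/ε₀ with Φ = E(4πr²):
E = |Q_enc|/(4πε₀r²) = (7.51e-6)/(4π·8.85×10^-12·(0.43)²) = 3.65×10^5 N/C.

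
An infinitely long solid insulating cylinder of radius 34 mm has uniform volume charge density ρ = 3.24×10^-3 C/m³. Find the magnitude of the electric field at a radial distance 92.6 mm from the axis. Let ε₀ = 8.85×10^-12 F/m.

|E| ≈ 2.29×10^6 V/m

Take a coaxial cylindrical Gaussian surface of radius r = 92.6 mm and length L (r > 34 mm, full cross-section enclosed).
λ_enc = ρ·πR² = (3.24×10^-3)π(0.034)² = 1.177×10^-5 C/m.
Gauss's law: E·2πrL = λ_enc L/ε₀.
E = |λ_enc|/(2πε₀r) = (1.177×10^-5)/(2π·8.85×10^-12·0.0926) = 2.29e6 N/C.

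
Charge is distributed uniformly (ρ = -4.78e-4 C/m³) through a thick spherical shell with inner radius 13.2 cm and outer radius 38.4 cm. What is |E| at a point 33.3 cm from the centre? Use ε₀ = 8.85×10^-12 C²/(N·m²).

E ≈ 5.62×10^6 N/C

By spherical symmetry E is radial; choose a Gaussian sphere of radius r = 33.3 cm (within the shell material, 13.2 cm < r < 38.4 cm).
Only the shell between 13.2 cm and r is enclosed: Q_enc = ρ·(4π/3)(r³ − a³) = (-4.78×10^-4)·(4π/3)·((0.333)³ − (0.132)³) = -6.933e-5 C.
Applying ∮E·dA = Q_enc/ε₀ with Φ = E(4πr²):
E = |Q_enc|/(4πε₀r²) = (6.933×10^-5)/(4π·8.85×10^-12·(0.333)²) = 5.62e6 N/C.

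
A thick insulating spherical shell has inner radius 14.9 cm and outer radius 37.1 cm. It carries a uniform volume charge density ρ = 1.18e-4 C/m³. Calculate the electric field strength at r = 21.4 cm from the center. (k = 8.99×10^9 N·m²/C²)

Use a concentric Gaussian sphere at r = 21.4 cm (within the shell material, 14.9 cm < r < 37.1 cm).
Only the shell between 14.9 cm and r is enclosed: Q_enc = ρ·(4π/3)(r³ − a³) = (1.18×10^-4)·(4π/3)·((0.214)³ − (0.149)³) = 3.209×10^-6 C.
Since E is radial and uniform over the Gaussian sphere, Φ = E·4πr² = Q_enc/ε₀.
E = k|Q_enc|/r² = (8.99×10^9)(3.209e-6)/(0.214)² = 6.30×10^5 N/C.

E = 6.30×10^5 N/C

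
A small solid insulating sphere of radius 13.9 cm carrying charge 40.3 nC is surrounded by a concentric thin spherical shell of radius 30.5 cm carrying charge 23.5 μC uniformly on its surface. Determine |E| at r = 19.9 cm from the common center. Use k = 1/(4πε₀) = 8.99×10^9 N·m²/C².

E ≈ 9.15×10^3 N/C

Symmetry ⇒ E = E(r) r̂. Gaussian sphere of radius r = 19.9 cm (between the bodies, 13.9 cm < r < 30.5 cm).
The shell at 30.5 cm lies outside the Gaussian surface, so Q_enc = 40.3 nC = 4.03×10^-8 C.
Gauss's law: E·4πr² = Q_enc/ε₀.
E = k|Q_enc|/r² = (8.99×10^9)(4.03×10^-8)/(0.199)² = 9.15×10^3 N/C.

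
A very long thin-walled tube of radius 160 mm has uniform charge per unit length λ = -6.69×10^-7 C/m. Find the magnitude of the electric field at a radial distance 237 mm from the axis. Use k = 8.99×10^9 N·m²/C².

E = 5.08×10^4 N/C

Coaxial Gaussian cylinder, radius r = 237 mm, length L (r > 160 mm).
The full line charge is enclosed: λ_enc = -6.69e-7 C/m.
Gauss's law: E·2πrL = λ_enc L/ε₀.
E = 2k|λ_enc|/r = 2(8.99×10^9)(6.69e-7)/(0.237) = 5.08×10^4 N/C.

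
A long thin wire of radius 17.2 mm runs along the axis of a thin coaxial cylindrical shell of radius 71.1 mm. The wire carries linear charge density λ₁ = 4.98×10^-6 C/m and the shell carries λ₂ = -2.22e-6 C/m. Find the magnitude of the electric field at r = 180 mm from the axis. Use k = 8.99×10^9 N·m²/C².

E = 2.76×10^5 V/m

By cylindrical symmetry E is radial; use a coaxial Gaussian cylinder of radius 180 mm and length L (r > 71.1 mm, enclosing both).
λ_enc = λ₁ + λ₂ = (4.98×10^-6) + (-2.22×10^-6) = 2.76×10^-6 C/m.
Gauss's law: E·2πrL = λ_enc L/ε₀.
E = 2k|λ_enc|/r = 2(8.99×10^9)(2.76×10^-6)/(0.18) = 2.76×10^5 N/C.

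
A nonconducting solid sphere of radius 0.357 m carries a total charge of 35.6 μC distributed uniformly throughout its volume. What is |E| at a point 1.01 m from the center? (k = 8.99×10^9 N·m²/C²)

E ≈ 3.14e5 N/C

Take a concentric spherical Gaussian surface of radius r = 1.01 m (r > R, so the entire charge is enclosed).
Q_enc = 35.6 μC = 3.56×10^-5 C.
Since E is radial and uniform over the Gaussian sphere, Φ = E·4πr² = Q_enc/ε₀.
E = k|Q_enc|/r² = (8.99×10^9)(3.56e-5)/(1.01)² = 3.14×10^5 N/C.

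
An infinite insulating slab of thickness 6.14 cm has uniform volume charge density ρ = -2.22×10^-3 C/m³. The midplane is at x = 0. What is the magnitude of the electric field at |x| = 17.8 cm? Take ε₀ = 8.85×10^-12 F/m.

7.70×10^6 N/C

The point |x| = 17.8 cm lies outside the slab (half-thickness 0.0307 m). A symmetric pillbox spanning the full slab encloses Q_enc = ρ·d·A.
Flux = 2EA ⇒ E = |ρ|d/(2ε₀), independent of distance outside.
E = (2.22×10^-3)(0.0614)/(2·8.85×10^-12) = 7.70e6 N/C.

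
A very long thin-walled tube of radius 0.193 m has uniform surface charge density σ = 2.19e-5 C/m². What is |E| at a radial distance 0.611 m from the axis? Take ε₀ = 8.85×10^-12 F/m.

E ≈ 7.82×10^5 V/m

Take a coaxial cylindrical Gaussian surface of radius r = 0.611 m and length L (r > 0.193 m).
The whole shell is enclosed: λ_enc = σ·2πR = (2.19×10^-5)·2π·(0.193) = 2.656×10^-5 C/m.
Since E is radial and uniform over the curved surface, Φ = E·2πrL = Q_enc/ε₀ = λ_enc L/ε₀.
E = |λ_enc|/(2πε₀r) = (2.656e-5)/(2π·8.85×10^-12·0.611) = 7.82e5 N/C.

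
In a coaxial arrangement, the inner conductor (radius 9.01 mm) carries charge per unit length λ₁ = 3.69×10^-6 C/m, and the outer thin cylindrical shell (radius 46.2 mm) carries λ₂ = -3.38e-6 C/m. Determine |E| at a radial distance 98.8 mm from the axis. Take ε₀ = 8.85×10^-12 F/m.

E ≈ 5.64×10^4 V/m

Take a coaxial cylindrical Gaussian surface of radius r = 98.8 mm and length L (r > 46.2 mm, enclosing both).
λ_enc = λ₁ + λ₂ = (3.69×10^-6) + (-3.38×10^-6) = 3.10×10^-7 C/m.
Gauss's law: E·2πrL = λ_enc L/ε₀.
E = |λ_enc|/(2πε₀r) = (3.10×10^-7)/(2π·8.85×10^-12·0.0988) = 5.64×10^4 N/C.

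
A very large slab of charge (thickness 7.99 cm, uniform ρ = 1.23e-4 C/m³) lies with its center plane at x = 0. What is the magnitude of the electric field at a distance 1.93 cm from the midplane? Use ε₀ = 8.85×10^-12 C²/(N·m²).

E = 2.68e5 N/C

By symmetry E is perpendicular to the slab. A Gaussian pillbox from −1.93 cm to +1.93 cm (face area A) lies entirely within the slab.
Q_enc = ρ·(2x)·A and flux = 2EA, so 2EA = 2ρxA/ε₀ ⇒ E = |ρ|x/ε₀.
E = (1.23e-4)(0.0193)/(8.85×10^-12) = 2.68×10^5 N/C.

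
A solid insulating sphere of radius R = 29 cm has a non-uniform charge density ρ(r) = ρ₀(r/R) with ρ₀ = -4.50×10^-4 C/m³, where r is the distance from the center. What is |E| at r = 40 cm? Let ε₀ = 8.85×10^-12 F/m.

|E| ≈ 1.94×10^6 N/C

Take a concentric spherical Gaussian surface of radius r = 40 cm (r > R, all charge enclosed).
Q_enc = 4π ∫₀^R ρ₀(r'/R)^1 r'² dr' = 4πρ₀R³/4 = -3.448e-5 C.
By Gauss's law, ∮E·dA = E·4πr² = Q_enc/ε₀.
E = |Q_enc|/(4πε₀r²) = (3.448e-5)/(4π·8.85×10^-12·(0.4)²) = 1.94×10^6 N/C.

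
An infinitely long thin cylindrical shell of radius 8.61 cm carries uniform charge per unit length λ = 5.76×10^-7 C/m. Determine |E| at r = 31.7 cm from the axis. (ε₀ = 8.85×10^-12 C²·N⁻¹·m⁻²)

E ≈ 3.27×10^4 V/m

Choose a coaxial cylinder of radius r = 31.7 cm (arbitrary length L) as the Gaussian surface (r > 8.61 cm).
The full line charge is enclosed: λ_enc = 5.76e-7 C/m.
Gauss's law: E·2πrL = λ_enc L/ε₀.
E = |λ_enc|/(2πε₀r) = (5.76×10^-7)/(2π·8.85×10^-12·0.317) = 3.27e4 N/C.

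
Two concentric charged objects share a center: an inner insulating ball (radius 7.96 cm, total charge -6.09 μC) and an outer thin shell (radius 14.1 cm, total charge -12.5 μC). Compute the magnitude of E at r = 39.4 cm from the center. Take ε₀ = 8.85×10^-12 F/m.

Symmetry ⇒ E = E(r) r̂. Gaussian sphere of radius r = 39.4 cm (r > 14.1 cm, enclosing both).
Q_enc = (-6.09 μC) + (-12.5 μC) = -1.859×10^-5 C.
Since E is radial and uniform over the Gaussian sphere, Φ = E·4πr² = Q_enc/ε₀.
E = |Q_enc|/(4πε₀r²) = (1.859e-5)/(4π·8.85×10^-12·(0.394)²) = 1.08×10^6 N/C.

E ≈ 1.08×10^6 N/C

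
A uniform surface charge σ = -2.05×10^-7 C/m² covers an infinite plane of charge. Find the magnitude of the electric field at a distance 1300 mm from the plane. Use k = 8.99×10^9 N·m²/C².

1.16×10^4 N/C

Choose a cylindrical pillbox piercing the sheet, end faces (area A) parallel to it.
Flux Φ = 2EA and Q_enc = σA, so 2EA = σA/ε₀ ⇒ E = |σ|/(2ε₀), independent of distance.
E = 2πk|σ| = 2π(8.99×10^9)(2.05×10^-7) = 1.16e4 N/C.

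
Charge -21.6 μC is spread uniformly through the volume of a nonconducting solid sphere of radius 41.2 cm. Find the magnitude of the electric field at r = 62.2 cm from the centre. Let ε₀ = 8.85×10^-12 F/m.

Symmetry ⇒ E = E(r) r̂. Gaussian sphere of radius r = 62.2 cm (r > R, so the entire charge is enclosed).
Q_enc = -21.6 μC = -2.16×10^-5 C.
By Gauss's law, ∮E·dA = E·4πr² = Q_enc/ε₀.
E = |Q_enc|/(4πε₀r²) = (2.16×10^-5)/(4π·8.85×10^-12·(0.622)²) = 5.02×10^5 N/C.

E ≈ 5.02e5 N/C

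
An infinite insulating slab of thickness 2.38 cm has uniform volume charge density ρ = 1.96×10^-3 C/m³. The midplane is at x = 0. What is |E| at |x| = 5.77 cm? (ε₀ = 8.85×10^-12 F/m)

The point |x| = 5.77 cm lies outside the slab (half-thickness 0.0119 m). A symmetric pillbox spanning the full slab encloses Q_enc = ρ·d·A.
Flux = 2EA ⇒ E = |ρ|d/(2ε₀), independent of distance outside.
E = (1.96×10^-3)(0.0238)/(2·8.85×10^-12) = 2.64×10^6 N/C.

|E| ≈ 2.64×10^6 N/C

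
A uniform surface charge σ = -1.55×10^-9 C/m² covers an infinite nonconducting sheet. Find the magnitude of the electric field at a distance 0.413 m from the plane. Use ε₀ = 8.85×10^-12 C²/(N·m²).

|E| ≈ 87.6 V/m

Choose a cylindrical pillbox piercing the sheet, end faces (area A) parallel to it.
Only the two end caps contribute flux: Φ = 2EA. With Q_enc = σA, Gauss's law gives E = |σ|/(2ε₀).
E = |σ|/(2ε₀) = (1.55e-9)/(2·8.85×10^-12) = 87.6 N/C.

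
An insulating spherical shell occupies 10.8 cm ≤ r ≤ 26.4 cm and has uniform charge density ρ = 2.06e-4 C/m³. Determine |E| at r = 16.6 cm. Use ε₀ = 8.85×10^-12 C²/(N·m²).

|E| ≈ 9.33×10^5 N/C

By spherical symmetry E is radial; choose a Gaussian sphere of radius r = 16.6 cm (within the shell material, 10.8 cm < r < 26.4 cm).
Enclosed charge is the volume from a to r: Q_enc = (4π/3)ρ(r³ − a³) = 2.86×10^-6 C.
Gauss's law: E·4πr² = Q_enc/ε₀.
E = |Q_enc|/(4πε₀r²) = (2.86×10^-6)/(4π·8.85×10^-12·(0.166)²) = 9.33e5 N/C.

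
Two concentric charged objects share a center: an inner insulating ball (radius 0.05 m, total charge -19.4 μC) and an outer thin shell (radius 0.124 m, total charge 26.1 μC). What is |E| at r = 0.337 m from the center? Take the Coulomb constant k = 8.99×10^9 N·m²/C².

5.30×10^5 N/C

By spherical symmetry E is radial; choose a Gaussian sphere of radius r = 0.337 m (r > 0.124 m, enclosing both).
Q_enc = (-19.4 μC) + (26.1 μC) = 6.70e-6 C.
Applying ∮E·dA = Q_enc/ε₀ with Φ = E(4πr²):
E = k|Q_enc|/r² = (8.99×10^9)(6.70e-6)/(0.337)² = 5.30×10^5 N/C.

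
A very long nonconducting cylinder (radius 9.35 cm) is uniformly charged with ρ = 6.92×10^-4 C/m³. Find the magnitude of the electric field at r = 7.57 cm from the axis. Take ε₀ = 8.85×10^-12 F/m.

Choose a coaxial cylinder of radius r = 7.57 cm (arbitrary length L) as the Gaussian surface (r < R).
Charge inside radius r per length L is ρ·πr²·L, so λ_enc = ρπr² = 1.246×10^-5 C/m.
Since E is radial and uniform over the curved surface, Φ = E·2πrL = Q_enc/ε₀ = λ_enc L/ε₀.
E = |λ_enc|/(2πε₀r) = (1.246×10^-5)/(2π·8.85×10^-12·0.0757) = 2.96e6 N/C.

2.96×10^6 N/C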